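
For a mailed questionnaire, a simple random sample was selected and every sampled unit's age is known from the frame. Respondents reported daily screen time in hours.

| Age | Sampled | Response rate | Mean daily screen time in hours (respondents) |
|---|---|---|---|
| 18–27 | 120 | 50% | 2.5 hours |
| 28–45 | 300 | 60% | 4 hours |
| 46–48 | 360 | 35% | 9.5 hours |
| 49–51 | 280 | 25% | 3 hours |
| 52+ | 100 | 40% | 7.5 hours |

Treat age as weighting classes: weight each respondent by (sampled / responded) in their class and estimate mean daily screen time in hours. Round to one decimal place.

With weight = n_sampled/n_responded per class, the weighted class total is n_sampled:
  18–27: 120 × 2.5 = 300
  28–45: 300 × 4 = 1200
  46–48: 360 × 9.5 = 3420
  49–51: 280 × 3 = 840
  52+: 100 × 7.5 = 750
Adjusted estimate = 6510 / 1,160 = 5.61207 → 5.6.

5.6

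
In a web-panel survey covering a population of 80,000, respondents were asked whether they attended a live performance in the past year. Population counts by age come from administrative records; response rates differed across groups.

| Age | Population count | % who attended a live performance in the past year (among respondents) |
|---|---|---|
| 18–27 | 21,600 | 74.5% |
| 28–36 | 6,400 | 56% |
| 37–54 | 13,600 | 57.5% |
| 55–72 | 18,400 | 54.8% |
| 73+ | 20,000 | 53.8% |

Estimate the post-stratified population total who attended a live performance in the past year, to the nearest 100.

Apply each group's respondent rate to its population count:
  18–27: 21,600 × 74.5% = 16,092
  28–36: 6,400 × 56% = 3584
  37–54: 13,600 × 57.5% = 7820
  55–72: 18,400 × 54.8% = 10083.2
  73+: 20,000 × 53.8% = 10,760
Estimated total = 48339.2 → 48,300.

48,300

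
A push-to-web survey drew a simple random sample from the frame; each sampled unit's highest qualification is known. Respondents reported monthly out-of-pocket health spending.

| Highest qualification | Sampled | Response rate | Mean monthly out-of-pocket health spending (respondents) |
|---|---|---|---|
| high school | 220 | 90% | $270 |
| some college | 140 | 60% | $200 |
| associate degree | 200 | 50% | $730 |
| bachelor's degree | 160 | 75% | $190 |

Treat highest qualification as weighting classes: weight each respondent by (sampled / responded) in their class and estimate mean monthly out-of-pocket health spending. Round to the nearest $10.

$370

With weight = n_sampled/n_responded per class, the weighted class total is n_sampled:
  high school: 220 × 270 = 59,400
  some college: 140 × 200 = 28,000
  associate degree: 200 × 730 = 146,000
  bachelor's degree: 160 × 190 = 30,400
Adjusted estimate = 263,800 / 720 = 366.389 → $370.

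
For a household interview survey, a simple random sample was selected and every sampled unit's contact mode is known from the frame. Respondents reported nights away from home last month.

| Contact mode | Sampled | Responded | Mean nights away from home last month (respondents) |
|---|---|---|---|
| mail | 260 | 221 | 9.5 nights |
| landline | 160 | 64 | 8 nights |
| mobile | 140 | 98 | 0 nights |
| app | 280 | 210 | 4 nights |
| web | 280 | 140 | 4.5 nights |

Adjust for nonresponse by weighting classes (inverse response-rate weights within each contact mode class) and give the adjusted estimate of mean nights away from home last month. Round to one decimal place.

5.5

Response rates by class: mail 221/260 = 85%, landline 64/160 = 40%, mobile 98/140 = 70%, app 210/280 = 75%, web 140/280 = 50%.
Inverse-response-rate weighting restores each class to its sampled count, so class totals weight by n_sampled:
  mail: 260 × 9.5 = 2470
  landline: 160 × 8 = 1280
  mobile: 140 × 0 = 0
  app: 280 × 4 = 1120
  web: 280 × 4.5 = 1260
Adjusted estimate = 6130 / 1,120 = 5.47321 → 5.5.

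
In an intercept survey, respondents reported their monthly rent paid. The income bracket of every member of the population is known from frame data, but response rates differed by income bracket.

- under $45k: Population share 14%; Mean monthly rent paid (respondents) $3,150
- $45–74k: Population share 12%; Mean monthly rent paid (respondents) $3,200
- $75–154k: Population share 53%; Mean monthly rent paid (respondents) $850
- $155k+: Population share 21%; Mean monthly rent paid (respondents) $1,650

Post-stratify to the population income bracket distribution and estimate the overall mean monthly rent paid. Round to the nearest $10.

$1,620

Each cell contributes population-share × respondent value:
  under $45k: 0.14 × 3150 = 441
  $45–74k: 0.12 × 3200 = 384
  $75–154k: 0.53 × 850 = 450.5
  $155k+: 0.21 × 1650 = 346.5
Post-stratified estimate = 1622 → $1,620.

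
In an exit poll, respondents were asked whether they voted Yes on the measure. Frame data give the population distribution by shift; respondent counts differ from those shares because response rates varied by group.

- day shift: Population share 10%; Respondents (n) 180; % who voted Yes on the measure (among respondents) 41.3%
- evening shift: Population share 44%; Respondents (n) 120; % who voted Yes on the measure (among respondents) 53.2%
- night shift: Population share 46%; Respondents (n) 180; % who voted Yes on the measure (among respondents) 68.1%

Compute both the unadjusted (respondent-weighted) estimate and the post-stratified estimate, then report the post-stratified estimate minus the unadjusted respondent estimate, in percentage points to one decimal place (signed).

Naive respondent-only estimate (weights = respondent counts):
  (180/480)×41.3 + (120/480)×53.2 + (180/480)×68.1 = 54.325%
Post-stratifying to population shares instead:
  0.1×41.3 + 0.44×53.2 + 0.46×68.1 = 58.864%
Difference = 58.864 − 54.325 = 4.539 pp.

+4.5 percentage points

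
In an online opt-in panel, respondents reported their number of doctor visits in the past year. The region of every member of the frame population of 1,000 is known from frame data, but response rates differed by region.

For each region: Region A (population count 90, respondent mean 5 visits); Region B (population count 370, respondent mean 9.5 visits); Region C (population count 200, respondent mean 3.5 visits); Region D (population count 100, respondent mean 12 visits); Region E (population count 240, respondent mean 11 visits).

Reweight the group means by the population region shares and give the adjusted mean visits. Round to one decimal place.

Post-stratification weights by population share, not respondent share:
  Region A: (90/1,000) × 5 = 0.45
  Region B: (370/1,000) × 9.5 = 3.515
  Region C: (200/1,000) × 3.5 = 0.7
  Region D: (100/1,000) × 12 = 1.2
  Region E: (240/1,000) × 11 = 2.64
Post-stratified estimate = 8.505 → 8.5.

8.5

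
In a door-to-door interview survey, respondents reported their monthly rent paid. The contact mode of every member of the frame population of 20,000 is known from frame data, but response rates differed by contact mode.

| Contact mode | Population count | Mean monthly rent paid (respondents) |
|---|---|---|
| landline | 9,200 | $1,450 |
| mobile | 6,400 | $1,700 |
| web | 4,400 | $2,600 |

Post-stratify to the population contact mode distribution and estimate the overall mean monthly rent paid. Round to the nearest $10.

Reweight to the known contact mode distribution:
  landline: (9,200/20,000) × 1450 = 667
  mobile: (6,400/20,000) × 1700 = 544
  web: (4,400/20,000) × 2600 = 572
Post-stratified estimate = 1783 → $1,780.

$1,780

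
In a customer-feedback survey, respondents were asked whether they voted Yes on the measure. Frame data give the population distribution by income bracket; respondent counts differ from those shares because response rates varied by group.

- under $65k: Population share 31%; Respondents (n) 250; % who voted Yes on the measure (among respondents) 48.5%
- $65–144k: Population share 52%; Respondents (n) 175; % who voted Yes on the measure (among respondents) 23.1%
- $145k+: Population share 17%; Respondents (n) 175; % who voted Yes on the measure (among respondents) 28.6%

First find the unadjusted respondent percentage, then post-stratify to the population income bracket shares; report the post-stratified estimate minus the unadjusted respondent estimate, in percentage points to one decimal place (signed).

-3.4 percentage points

Unadjusted (pooled respondent) estimate weights by respondent counts:
  (250/600)×48.5 + (175/600)×23.1 + (175/600)×28.6 = 35.2875%
Post-stratifying to population shares instead:
  0.31×48.5 + 0.52×23.1 + 0.17×28.6 = 31.909%
Difference = 31.909 − 35.2875 = -3.3785 pp.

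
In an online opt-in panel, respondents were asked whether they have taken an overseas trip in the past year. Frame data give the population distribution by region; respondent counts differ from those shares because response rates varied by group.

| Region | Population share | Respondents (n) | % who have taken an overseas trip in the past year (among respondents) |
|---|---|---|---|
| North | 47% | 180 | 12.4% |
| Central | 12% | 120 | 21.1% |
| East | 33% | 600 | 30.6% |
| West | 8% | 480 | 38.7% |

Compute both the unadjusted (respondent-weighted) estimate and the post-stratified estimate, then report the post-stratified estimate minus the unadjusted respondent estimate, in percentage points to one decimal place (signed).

-8.7 percentage points

Unadjusted (pooled respondent) estimate weights by respondent counts:
  (180/1380)×12.4 + (120/1380)×21.1 + (600/1380)×30.6 + (480/1380)×38.7 = 30.2174%
Post-stratified estimate weights by population shares:
  0.47×12.4 + 0.12×21.1 + 0.33×30.6 + 0.08×38.7 = 21.554%
Difference = 21.554 − 30.2174 = -8.6634 pp.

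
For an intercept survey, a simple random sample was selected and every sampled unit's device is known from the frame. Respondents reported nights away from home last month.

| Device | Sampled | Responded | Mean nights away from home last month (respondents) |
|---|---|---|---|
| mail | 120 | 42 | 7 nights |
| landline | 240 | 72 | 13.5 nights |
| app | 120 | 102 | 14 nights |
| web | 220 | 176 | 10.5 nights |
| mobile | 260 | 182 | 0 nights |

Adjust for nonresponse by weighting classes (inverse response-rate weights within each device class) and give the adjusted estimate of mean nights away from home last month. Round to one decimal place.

Class response rates: mail 42/120 = 35%, landline 72/240 = 30%, app 102/120 = 85%, web 176/220 = 80%, mobile 182/260 = 70%.
Weighting each respondent by the inverse class response rate inflates each class back to its sampled size, so the class weight is n_sampled:
  mail: 120 × 7 = 840
  landline: 240 × 13.5 = 3240
  app: 120 × 14 = 1680
  web: 220 × 10.5 = 2310
  mobile: 260 × 0 = 0
Adjusted estimate = 8070 / 960 = 8.40625 → 8.4.

8.4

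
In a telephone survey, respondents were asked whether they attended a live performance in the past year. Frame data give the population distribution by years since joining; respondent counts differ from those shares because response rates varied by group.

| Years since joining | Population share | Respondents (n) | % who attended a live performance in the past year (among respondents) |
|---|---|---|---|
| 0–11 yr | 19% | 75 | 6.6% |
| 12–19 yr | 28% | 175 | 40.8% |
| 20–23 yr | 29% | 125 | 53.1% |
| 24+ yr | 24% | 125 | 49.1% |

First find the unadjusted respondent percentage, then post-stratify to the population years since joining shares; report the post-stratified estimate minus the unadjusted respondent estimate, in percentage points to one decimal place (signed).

Naive respondent-only estimate (weights = respondent counts):
  (75/500)×6.6 + (175/500)×40.8 + (125/500)×53.1 + (125/500)×49.1 = 40.82%
Post-stratified estimate weights by population shares:
  0.19×6.6 + 0.28×40.8 + 0.29×53.1 + 0.24×49.1 = 39.861%
Difference = 39.861 − 40.82 = -0.959 pp.

-1.0 percentage points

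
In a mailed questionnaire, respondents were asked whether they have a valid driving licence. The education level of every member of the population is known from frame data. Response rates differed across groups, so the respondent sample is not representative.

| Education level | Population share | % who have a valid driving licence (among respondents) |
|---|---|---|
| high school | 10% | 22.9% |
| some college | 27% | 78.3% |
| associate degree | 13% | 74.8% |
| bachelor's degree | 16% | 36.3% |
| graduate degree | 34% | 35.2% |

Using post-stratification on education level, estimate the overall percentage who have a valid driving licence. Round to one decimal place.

Reweight to the known education level distribution:
  high school: 0.1 × 22.9 = 2.29
  some college: 0.27 × 78.3 = 21.141
  associate degree: 0.13 × 74.8 = 9.724
  bachelor's degree: 0.16 × 36.3 = 5.808
  graduate degree: 0.34 × 35.2 = 11.968
Post-stratified estimate = 50.931 → 50.9%.

50.9%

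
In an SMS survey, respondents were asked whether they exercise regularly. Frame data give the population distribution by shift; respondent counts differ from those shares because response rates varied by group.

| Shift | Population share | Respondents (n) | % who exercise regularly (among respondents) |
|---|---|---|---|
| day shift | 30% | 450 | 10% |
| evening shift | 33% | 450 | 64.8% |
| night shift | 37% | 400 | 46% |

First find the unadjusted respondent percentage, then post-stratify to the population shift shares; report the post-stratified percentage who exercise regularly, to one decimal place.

41.4%

Naive respondent-only estimate (weights = respondent counts):
  (450/1300)×10 + (450/1300)×64.8 + (400/1300)×46 = 40.0462%
Post-stratifying to population shares instead:
  0.3×10 + 0.33×64.8 + 0.37×46 = 41.404%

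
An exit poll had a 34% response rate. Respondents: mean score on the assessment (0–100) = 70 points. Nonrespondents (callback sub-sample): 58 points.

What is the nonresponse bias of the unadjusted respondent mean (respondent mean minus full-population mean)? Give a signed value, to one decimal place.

+7.9

Nonresponse fraction = 1 − 0.34 = 0.66.
Bias = (nonresponse fraction) × (respondent mean − nonrespondent mean)
     = 0.66 × (70 − 58) = 0.66 × 12 = 7.92.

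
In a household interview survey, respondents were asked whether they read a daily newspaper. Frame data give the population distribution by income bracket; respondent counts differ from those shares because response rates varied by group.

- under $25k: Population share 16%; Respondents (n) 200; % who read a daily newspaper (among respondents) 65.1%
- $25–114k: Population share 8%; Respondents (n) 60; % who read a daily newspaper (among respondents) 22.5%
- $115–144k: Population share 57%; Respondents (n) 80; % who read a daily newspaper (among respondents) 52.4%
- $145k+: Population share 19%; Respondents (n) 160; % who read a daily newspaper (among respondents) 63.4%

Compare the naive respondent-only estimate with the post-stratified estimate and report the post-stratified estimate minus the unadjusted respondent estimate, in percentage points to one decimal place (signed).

-3.3 percentage points

Naive respondent-only estimate (weights = respondent counts):
  (200/500)×65.1 + (60/500)×22.5 + (80/500)×52.4 + (160/500)×63.4 = 57.412%
Post-stratifying to population shares instead:
  0.16×65.1 + 0.08×22.5 + 0.57×52.4 + 0.19×63.4 = 54.13%
Difference = 54.13 − 57.412 = -3.282 pp.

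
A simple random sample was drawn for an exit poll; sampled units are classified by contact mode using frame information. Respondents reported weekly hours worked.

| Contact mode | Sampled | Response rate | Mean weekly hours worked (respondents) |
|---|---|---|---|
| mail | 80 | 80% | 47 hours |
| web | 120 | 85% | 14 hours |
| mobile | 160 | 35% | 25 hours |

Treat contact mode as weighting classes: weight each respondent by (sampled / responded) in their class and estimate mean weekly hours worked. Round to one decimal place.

Inverse-response-rate weighting restores each class to its sampled count, so class totals weight by n_sampled:
  mail: 80 × 47 = 3760
  web: 120 × 14 = 1680
  mobile: 160 × 25 = 4000
Adjusted estimate = 9440 / 360 = 26.2222 → 26.2.

26.2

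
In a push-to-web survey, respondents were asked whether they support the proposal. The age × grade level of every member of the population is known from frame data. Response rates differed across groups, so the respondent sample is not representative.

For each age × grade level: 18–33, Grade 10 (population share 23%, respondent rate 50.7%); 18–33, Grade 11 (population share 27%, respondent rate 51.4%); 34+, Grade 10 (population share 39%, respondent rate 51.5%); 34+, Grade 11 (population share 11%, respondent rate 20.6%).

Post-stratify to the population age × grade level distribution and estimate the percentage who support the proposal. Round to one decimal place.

47.9%

Reweight to the known age × grade level distribution:
  18–33, Grade 10: 0.23 × 50.7 = 11.661
  18–33, Grade 11: 0.27 × 51.4 = 13.878
  34+, Grade 10: 0.39 × 51.5 = 20.085
  34+, Grade 11: 0.11 × 20.6 = 2.266
Post-stratified estimate = 47.89 → 47.9%.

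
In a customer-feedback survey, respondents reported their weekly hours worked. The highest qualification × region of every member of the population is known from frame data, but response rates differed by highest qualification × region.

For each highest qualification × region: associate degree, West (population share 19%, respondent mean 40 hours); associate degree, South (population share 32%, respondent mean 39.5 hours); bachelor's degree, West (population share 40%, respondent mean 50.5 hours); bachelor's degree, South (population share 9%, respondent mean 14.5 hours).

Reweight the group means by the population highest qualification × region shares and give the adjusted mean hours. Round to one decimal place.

41.7

Post-stratification weights by population share, not respondent share:
  associate degree, West: 0.19 × 40 = 7.6
  associate degree, South: 0.32 × 39.5 = 12.64
  bachelor's degree, West: 0.4 × 50.5 = 20.2
  bachelor's degree, South: 0.09 × 14.5 = 1.305
Post-stratified estimate = 41.745 → 41.7.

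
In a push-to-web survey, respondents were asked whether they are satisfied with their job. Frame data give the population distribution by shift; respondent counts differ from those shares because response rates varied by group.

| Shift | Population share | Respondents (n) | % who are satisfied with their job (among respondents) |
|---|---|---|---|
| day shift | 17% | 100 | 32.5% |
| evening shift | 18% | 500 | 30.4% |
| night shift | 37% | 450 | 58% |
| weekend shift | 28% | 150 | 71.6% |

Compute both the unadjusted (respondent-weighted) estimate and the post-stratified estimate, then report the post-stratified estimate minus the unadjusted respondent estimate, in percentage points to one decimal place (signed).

+6.4 percentage points

Unadjusted (pooled respondent) estimate weights by respondent counts:
  (100/1200)×32.5 + (500/1200)×30.4 + (450/1200)×58 + (150/1200)×71.6 = 46.075%
Post-stratified estimate weights by population shares:
  0.17×32.5 + 0.18×30.4 + 0.37×58 + 0.28×71.6 = 52.505%
Difference = 52.505 − 46.075 = 6.43 pp.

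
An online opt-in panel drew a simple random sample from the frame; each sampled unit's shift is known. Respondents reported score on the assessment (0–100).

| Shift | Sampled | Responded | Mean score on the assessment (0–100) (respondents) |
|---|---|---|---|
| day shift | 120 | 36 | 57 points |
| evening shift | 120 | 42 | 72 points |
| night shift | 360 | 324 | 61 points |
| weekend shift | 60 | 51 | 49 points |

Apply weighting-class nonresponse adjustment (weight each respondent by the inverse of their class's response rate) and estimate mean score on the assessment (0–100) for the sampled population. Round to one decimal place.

Class response rates: day shift 36/120 = 30%, evening shift 42/120 = 35%, night shift 324/360 = 90%, weekend shift 51/60 = 85%.
Each respondent's weight = sampled/responded in their class; summing within a class gives n_sampled, so:
  day shift: 120 × 57 = 6840
  evening shift: 120 × 72 = 8640
  night shift: 360 × 61 = 21,960
  weekend shift: 60 × 49 = 2940
Adjusted estimate = 40,380 / 660 = 61.1818 → 61.2.

61.2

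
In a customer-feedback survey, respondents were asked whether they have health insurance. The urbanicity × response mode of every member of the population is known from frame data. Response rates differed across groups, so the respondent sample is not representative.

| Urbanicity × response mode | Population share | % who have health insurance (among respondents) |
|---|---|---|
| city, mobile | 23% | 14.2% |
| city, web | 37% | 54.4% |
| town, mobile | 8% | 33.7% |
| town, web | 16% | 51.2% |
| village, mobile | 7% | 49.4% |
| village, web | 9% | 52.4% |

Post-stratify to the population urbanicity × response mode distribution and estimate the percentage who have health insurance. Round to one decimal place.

Post-stratification weights by population share, not respondent share:
  city, mobile: 0.23 × 14.2 = 3.266
  city, web: 0.37 × 54.4 = 20.128
  town, mobile: 0.08 × 33.7 = 2.696
  town, web: 0.16 × 51.2 = 8.192
  village, mobile: 0.07 × 49.4 = 3.458
  village, web: 0.09 × 52.4 = 4.716
Post-stratified estimate = 42.456 → 42.5%.

42.5%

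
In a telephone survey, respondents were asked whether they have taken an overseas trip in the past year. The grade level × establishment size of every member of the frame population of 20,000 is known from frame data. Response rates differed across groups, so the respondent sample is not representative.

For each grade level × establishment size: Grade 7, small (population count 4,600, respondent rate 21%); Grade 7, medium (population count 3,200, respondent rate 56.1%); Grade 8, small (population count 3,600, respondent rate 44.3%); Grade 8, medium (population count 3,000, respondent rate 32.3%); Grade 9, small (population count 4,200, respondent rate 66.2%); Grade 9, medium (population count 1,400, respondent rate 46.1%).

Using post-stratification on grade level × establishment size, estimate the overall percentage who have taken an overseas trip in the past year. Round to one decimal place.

Each cell contributes population-share × respondent value:
  Grade 7, small: (4,600/20,000) × 21 = 4.83
  Grade 7, medium: (3,200/20,000) × 56.1 = 8.976
  Grade 8, small: (3,600/20,000) × 44.3 = 7.974
  Grade 8, medium: (3,000/20,000) × 32.3 = 4.845
  Grade 9, small: (4,200/20,000) × 66.2 = 13.902
  Grade 9, medium: (1,400/20,000) × 46.1 = 3.227
Post-stratified estimate = 43.754 → 43.8%.

43.8%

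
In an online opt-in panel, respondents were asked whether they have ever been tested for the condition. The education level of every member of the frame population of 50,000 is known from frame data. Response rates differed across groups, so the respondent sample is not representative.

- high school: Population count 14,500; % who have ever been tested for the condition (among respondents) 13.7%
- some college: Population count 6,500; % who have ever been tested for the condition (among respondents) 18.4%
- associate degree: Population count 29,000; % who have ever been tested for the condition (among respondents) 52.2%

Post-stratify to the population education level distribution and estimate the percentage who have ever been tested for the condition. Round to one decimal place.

36.6%

Post-stratification weights by population share, not respondent share:
  high school: (14,500/50,000) × 13.7 = 3.973
  some college: (6,500/50,000) × 18.4 = 2.392
  associate degree: (29,000/50,000) × 52.2 = 30.276
Post-stratified estimate = 36.641 → 36.6%.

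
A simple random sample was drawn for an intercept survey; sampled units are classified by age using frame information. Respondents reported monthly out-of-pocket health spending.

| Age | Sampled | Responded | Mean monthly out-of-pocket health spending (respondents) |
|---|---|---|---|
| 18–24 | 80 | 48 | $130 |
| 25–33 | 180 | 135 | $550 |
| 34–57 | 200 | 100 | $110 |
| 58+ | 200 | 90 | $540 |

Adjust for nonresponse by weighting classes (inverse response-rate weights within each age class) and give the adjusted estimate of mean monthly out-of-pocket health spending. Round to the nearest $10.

$360

Response rates by class: 18–24 48/80 = 60%, 25–33 135/180 = 75%, 34–57 100/200 = 50%, 58+ 90/200 = 45%.
With weight = n_sampled/n_responded per class, the weighted class total is n_sampled:
  18–24: 80 × 130 = 10,400
  25–33: 180 × 550 = 99,000
  34–57: 200 × 110 = 22,000
  58+: 200 × 540 = 108,000
Adjusted estimate = 239,400 / 660 = 362.727 → $360.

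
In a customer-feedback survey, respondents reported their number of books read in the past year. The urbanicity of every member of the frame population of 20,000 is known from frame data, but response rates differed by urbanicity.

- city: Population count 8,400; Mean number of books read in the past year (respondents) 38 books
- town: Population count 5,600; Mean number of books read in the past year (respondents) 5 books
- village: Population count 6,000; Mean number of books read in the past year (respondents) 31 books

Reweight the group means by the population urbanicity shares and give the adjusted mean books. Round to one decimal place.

Post-stratification weights by population share, not respondent share:
  city: (8,400/20,000) × 38 = 15.96
  town: (5,600/20,000) × 5 = 1.4
  village: (6,000/20,000) × 31 = 9.3
Post-stratified estimate = 26.66 → 26.7.

26.7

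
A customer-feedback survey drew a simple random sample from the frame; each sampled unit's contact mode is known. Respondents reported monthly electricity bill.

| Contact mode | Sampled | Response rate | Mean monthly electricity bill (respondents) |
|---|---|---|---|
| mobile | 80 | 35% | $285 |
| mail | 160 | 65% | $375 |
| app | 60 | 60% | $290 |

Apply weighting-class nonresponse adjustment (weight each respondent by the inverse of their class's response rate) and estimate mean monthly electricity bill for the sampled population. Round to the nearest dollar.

Each respondent's weight = sampled/responded in their class; summing within a class gives n_sampled, so:
  mobile: 80 × 285 = 22,800
  mail: 160 × 375 = 60,000
  app: 60 × 290 = 17,400
Adjusted estimate = 100,200 / 300 = 334 → $334.

$334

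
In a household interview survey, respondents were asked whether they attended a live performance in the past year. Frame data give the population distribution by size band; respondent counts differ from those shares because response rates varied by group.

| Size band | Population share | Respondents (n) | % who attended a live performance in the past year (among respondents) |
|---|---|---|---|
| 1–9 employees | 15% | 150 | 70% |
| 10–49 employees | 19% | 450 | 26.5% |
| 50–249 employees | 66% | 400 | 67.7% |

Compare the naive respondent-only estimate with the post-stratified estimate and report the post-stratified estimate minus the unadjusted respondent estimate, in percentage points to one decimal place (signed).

+10.7 percentage points

Unadjusted (pooled respondent) estimate weights by respondent counts:
  (150/1000)×70 + (450/1000)×26.5 + (400/1000)×67.7 = 49.505%
Reweighting by population size band shares:
  0.15×70 + 0.19×26.5 + 0.66×67.7 = 60.217%
Difference = 60.217 − 49.505 = 10.712 pp.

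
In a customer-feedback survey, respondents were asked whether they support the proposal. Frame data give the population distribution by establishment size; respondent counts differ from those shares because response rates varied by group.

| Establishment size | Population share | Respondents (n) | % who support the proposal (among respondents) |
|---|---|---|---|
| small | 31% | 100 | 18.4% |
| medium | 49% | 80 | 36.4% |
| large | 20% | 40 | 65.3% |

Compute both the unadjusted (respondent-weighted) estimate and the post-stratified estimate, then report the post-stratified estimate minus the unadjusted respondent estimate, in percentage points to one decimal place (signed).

+3.1 percentage points

Naive respondent-only estimate (weights = respondent counts):
  (100/220)×18.4 + (80/220)×36.4 + (40/220)×65.3 = 33.4727%
Post-stratified estimate weights by population shares:
  0.31×18.4 + 0.49×36.4 + 0.2×65.3 = 36.6%
Difference = 36.6 − 33.4727 = 3.1273 pp.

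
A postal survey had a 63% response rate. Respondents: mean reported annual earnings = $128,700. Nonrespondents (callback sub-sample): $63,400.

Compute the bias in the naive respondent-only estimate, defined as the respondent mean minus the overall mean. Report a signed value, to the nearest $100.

Nonresponse fraction = 1 − 0.63 = 0.37.
Bias = (nonresponse fraction) × (respondent mean − nonrespondent mean)
     = 0.37 × (128,700 − 63,400) = 0.37 × 65,300 = 24,161.

+$24,200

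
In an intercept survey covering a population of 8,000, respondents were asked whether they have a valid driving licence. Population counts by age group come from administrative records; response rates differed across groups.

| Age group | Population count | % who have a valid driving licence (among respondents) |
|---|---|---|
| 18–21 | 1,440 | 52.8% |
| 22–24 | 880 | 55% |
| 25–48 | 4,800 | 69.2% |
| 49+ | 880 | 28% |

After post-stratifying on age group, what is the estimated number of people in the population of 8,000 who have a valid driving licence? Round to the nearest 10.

4,810

Apply each group's respondent rate to its population count:
  18–21: 1,440 × 52.8% = 760.32
  22–24: 880 × 55% = 484
  25–48: 4,800 × 69.2% = 3321.6
  49+: 880 × 28% = 246.4
Estimated total = 4812.32 → 4,810.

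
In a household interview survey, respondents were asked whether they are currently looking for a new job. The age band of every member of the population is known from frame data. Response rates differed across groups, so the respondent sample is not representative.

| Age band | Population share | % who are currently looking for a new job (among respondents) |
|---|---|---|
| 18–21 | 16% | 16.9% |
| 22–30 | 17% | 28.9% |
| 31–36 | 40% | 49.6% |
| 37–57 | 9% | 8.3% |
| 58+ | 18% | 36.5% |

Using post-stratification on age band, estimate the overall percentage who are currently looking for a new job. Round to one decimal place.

Reweight to the known age band distribution:
  18–21: 0.16 × 16.9 = 2.704
  22–30: 0.17 × 28.9 = 4.913
  31–36: 0.4 × 49.6 = 19.84
  37–57: 0.09 × 8.3 = 0.747
  58+: 0.18 × 36.5 = 6.57
Post-stratified estimate = 34.774 → 34.8%.

34.8%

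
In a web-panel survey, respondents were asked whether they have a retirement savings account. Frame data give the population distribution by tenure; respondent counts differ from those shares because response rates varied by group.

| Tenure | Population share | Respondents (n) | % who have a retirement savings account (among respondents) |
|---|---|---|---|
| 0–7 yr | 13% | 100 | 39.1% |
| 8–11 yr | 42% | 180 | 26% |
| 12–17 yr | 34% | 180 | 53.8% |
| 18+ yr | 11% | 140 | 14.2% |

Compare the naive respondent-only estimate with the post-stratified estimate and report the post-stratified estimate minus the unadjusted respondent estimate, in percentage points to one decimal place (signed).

+2.1 percentage points

Unadjusted (pooled respondent) estimate weights by respondent counts:
  (100/600)×39.1 + (180/600)×26 + (180/600)×53.8 + (140/600)×14.2 = 33.77%
Post-stratified estimate weights by population shares:
  0.13×39.1 + 0.42×26 + 0.34×53.8 + 0.11×14.2 = 35.857%
Difference = 35.857 − 33.77 = 2.087 pp.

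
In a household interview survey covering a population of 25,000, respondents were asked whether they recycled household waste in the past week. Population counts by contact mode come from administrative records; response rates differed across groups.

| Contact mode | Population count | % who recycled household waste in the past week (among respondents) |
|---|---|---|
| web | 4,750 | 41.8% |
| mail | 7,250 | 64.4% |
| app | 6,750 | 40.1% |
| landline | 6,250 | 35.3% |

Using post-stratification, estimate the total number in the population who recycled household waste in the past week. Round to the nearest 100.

Estimated count per cell = population count × respondent percentage:
  web: 4,750 × 41.8% = 1985.5
  mail: 7,250 × 64.4% = 4669
  app: 6,750 × 40.1% = 2706.75
  landline: 6,250 × 35.3% = 2206.25
Estimated total = 11567.5 → 11,600.

11,600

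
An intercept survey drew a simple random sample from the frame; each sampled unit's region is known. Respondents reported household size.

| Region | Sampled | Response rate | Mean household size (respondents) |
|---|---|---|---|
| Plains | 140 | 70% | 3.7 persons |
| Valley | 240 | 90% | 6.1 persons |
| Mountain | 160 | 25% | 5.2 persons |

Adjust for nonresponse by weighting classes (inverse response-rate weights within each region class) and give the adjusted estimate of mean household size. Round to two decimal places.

With weight = n_sampled/n_responded per class, the weighted class total is n_sampled:
  Plains: 140 × 3.7 = 518
  Valley: 240 × 6.1 = 1464
  Mountain: 160 × 5.2 = 832
Adjusted estimate = 2814 / 540 = 5.21111 → 5.21.

5.21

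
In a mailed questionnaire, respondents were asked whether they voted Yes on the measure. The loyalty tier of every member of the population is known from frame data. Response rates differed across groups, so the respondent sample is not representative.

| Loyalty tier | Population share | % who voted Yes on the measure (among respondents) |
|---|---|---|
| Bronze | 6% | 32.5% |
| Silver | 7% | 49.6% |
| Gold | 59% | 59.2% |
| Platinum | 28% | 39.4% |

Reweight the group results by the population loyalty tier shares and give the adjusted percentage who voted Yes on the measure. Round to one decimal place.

51.4%

Reweight to the known loyalty tier distribution:
  Bronze: 0.06 × 32.5 = 1.95
  Silver: 0.07 × 49.6 = 3.472
  Gold: 0.59 × 59.2 = 34.928
  Platinum: 0.28 × 39.4 = 11.032
Post-stratified estimate = 51.382 → 51.4%.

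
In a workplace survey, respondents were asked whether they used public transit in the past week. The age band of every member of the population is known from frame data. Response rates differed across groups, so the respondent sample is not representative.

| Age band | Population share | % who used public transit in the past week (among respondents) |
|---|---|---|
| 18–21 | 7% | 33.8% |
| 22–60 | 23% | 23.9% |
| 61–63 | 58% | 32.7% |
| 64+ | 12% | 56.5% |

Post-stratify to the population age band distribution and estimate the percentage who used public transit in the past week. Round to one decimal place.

33.6%

Each cell contributes population-share × respondent value:
  18–21: 0.07 × 33.8 = 2.366
  22–60: 0.23 × 23.9 = 5.497
  61–63: 0.58 × 32.7 = 18.966
  64+: 0.12 × 56.5 = 6.78
Post-stratified estimate = 33.609 → 33.6%.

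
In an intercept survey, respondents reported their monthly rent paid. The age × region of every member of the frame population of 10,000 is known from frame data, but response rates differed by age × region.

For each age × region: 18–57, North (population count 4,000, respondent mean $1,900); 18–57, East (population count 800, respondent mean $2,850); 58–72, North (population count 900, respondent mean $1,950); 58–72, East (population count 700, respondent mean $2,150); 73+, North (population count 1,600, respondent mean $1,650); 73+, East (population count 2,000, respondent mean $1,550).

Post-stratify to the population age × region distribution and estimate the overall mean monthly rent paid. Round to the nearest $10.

$1,890

Post-stratification weights by population share, not respondent share:
  18–57, North: (4,000/10,000) × 1900 = 760
  18–57, East: (800/10,000) × 2850 = 228
  58–72, North: (900/10,000) × 1950 = 175.5
  58–72, East: (700/10,000) × 2150 = 150.5
  73+, North: (1,600/10,000) × 1650 = 264
  73+, East: (2,000/10,000) × 1550 = 310
Post-stratified estimate = 1888 → $1,890.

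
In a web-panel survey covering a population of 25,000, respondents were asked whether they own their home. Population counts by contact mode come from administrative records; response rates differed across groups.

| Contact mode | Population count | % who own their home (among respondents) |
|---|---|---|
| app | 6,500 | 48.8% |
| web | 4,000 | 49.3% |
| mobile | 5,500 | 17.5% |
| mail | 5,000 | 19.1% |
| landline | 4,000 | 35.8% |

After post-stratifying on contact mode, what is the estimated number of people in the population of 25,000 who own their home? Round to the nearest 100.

Each cell contributes its population count × the respondent rate:
  app: 6,500 × 48.8% = 3172
  web: 4,000 × 49.3% = 1972
  mobile: 5,500 × 17.5% = 962.5
  mail: 5,000 × 19.1% = 955
  landline: 4,000 × 35.8% = 1432
Estimated total = 8493.5 → 8,500.

8,500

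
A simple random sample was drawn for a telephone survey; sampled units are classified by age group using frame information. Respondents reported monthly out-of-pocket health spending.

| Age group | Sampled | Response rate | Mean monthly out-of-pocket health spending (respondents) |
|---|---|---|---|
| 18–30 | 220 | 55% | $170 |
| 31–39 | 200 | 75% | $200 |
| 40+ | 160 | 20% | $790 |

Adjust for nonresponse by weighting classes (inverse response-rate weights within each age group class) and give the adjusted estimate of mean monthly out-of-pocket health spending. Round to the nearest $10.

With weight = n_sampled/n_responded per class, the weighted class total is n_sampled:
  18–30: 220 × 170 = 37,400
  31–39: 200 × 200 = 40,000
  40+: 160 × 790 = 126,400
Adjusted estimate = 203,800 / 580 = 351.379 → $350.

$350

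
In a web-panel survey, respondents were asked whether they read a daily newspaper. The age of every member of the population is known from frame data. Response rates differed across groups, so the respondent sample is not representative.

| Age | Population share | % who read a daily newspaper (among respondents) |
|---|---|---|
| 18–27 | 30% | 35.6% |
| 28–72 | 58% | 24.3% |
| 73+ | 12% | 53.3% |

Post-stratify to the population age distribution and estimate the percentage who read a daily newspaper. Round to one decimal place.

31.2%

Post-stratification weights by population share, not respondent share:
  18–27: 0.3 × 35.6 = 10.68
  28–72: 0.58 × 24.3 = 14.094
  73+: 0.12 × 53.3 = 6.396
Post-stratified estimate = 31.17 → 31.2%.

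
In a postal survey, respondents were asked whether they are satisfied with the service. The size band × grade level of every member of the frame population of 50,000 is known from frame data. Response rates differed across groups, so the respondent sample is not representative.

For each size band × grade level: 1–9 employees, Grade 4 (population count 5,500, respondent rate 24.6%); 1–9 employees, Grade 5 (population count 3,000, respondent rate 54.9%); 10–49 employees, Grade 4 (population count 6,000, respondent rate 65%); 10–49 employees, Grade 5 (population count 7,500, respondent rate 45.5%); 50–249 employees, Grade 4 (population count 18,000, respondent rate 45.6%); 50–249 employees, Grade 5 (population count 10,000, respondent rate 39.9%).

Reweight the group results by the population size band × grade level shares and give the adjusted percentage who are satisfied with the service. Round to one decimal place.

45.0%

Weight each group's respondent value by its population share:
  1–9 employees, Grade 4: (5,500/50,000) × 24.6 = 2.706
  1–9 employees, Grade 5: (3,000/50,000) × 54.9 = 3.294
  10–49 employees, Grade 4: (6,000/50,000) × 65 = 7.8
  10–49 employees, Grade 5: (7,500/50,000) × 45.5 = 6.825
  50–249 employees, Grade 4: (18,000/50,000) × 45.6 = 16.416
  50–249 employees, Grade 5: (10,000/50,000) × 39.9 = 7.98
Post-stratified estimate = 45.021 → 45.0%.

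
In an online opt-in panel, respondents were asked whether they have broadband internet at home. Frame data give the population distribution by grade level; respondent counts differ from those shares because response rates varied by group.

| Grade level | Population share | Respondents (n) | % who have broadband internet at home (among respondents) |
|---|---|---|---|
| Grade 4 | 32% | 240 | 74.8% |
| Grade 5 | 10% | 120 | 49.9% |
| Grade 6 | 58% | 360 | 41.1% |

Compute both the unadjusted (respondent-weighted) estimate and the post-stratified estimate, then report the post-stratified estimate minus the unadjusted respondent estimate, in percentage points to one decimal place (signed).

Naive respondent-only estimate (weights = respondent counts):
  (240/720)×74.8 + (120/720)×49.9 + (360/720)×41.1 = 53.8%
Post-stratifying to population shares instead:
  0.32×74.8 + 0.1×49.9 + 0.58×41.1 = 52.764%
Difference = 52.764 − 53.8 = -1.036 pp.

-1.0 percentage points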